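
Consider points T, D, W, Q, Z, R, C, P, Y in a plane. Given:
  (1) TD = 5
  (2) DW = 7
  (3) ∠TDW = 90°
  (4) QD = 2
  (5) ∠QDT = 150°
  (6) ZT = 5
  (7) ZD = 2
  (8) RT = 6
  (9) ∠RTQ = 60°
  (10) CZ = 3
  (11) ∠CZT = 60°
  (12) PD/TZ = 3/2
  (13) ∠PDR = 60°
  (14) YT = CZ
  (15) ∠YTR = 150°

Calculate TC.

Step 1: By the law of cosines on triangle TZC: TC² = 5² + 3² − 2·5·3·cos(60°) = 19, so TC = √19.

Therefore, the length of TC = √19.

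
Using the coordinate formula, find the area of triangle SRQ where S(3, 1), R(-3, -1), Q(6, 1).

Shoelace: Area = (1/2)|3(-1-1) + -3(1-1) + 6(1--1)| = (1/2)(6) = 3

3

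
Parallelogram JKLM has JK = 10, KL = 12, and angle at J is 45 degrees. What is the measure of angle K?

In a parallelogram, consecutive angles are supplementary (sum to 180°).
angle K = 180 - angle J
angle K = 180 - 45
angle K = 135 degrees

135 degrees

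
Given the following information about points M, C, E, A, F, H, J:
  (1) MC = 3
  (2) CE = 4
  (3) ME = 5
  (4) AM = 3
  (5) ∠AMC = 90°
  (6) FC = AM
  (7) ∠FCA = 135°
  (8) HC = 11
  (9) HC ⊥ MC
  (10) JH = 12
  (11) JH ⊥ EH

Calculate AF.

From the given relations: FC = AM = 3.
Step 1: By the law of cosines on triangle CMA: CA² = 3² + 3² − 2·3·3·cos(90°) = 18, so CA = 3·√2.
Step 2: By the law of cosines on triangle ACF: AF² = (3·√2)² + 3² − 2·3·√2·3·cos(135°) = 45, so AF = 3·√5.

Therefore, the length of AF = 3·√5.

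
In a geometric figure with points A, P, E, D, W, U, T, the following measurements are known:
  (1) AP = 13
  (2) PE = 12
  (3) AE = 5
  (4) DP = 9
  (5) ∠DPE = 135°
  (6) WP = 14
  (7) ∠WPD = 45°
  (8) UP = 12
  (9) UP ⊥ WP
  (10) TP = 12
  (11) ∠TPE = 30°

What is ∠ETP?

Step 1: By the law of cosines on triangle TPE: TE² = 12² + 12² − 2·12·12·cos(30°) = 38.58, so TE ≈ 6.21.
Step 2: By the inverse law of cosines on triangle ETP: cos(∠ETP) = (6.21² + 12² − 12²) / (2·6.21·12) = 38.58/149.08 = 0.2588, so ∠ETP = 75°.

Therefore, the measure of angle ∠ETP = 75°.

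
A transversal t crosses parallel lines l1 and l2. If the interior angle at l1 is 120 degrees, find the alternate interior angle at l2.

Alternate interior angles are equal: 120 degrees.

120 degrees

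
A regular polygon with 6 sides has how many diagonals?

Total line segments between 6 vertices = C(6,2) = 15.
Subtract the 6 sides: 15 - 6 = 9 diagonals.

9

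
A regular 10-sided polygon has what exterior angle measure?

Each exterior angle of a regular n-gon is 360 / n.
For n = 10: 360 / 10 = 36 degrees.

36 degrees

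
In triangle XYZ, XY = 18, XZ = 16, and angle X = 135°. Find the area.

Area = (1/2) * XY * XZ * sin(X)
Area = (1/2) * 18 * 16 * sin(135°)
Area = (1/2) * 18 * 16 * sqrt(2)/2
Area = 72*sqrt(2)

72*sqrt(2)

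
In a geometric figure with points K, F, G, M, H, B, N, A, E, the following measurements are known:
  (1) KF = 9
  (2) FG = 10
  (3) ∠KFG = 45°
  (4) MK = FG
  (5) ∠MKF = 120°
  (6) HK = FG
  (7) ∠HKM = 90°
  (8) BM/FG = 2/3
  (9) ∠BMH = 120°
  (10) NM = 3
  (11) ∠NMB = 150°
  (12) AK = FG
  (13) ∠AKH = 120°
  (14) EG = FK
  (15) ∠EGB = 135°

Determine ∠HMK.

From the given relations: MK = FG = 10; HK = FG = 10.
Step 1: By the law of cosines on triangle MKH: MH² = 10² + 10² − 2·10·10·cos(90°) = 200, so MH = 10·√2.
Step 2: By the inverse law of cosines on triangle HMK: cos(∠HMK) = ((10·√2)² + 10² − 10²) / (2·10·√2·10) = 200/282.84 = 0.7071, so ∠HMK = 45°.

Therefore, the measure of angle ∠HMK = 45°.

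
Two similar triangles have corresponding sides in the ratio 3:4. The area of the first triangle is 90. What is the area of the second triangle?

For similar figures, the area ratio equals the square of the side ratio.
Side ratio (the first triangle to the second triangle) = 3:4, so area ratio = 3^2:4^2 = 9:16.
If the area of the first triangle is 90, then the area of the second triangle = 90 * (16/9) = 160.

160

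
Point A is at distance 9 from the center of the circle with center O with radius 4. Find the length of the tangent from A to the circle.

The tangent, radius, and line from the external point to the center form a right triangle.
The right angle is where the tangent meets the radius.
By the Pythagorean theorem: tangent² + 4² = 9²
tangent² = 81 - 16 = 65
tangent = sqrt(65)

sqrt(65)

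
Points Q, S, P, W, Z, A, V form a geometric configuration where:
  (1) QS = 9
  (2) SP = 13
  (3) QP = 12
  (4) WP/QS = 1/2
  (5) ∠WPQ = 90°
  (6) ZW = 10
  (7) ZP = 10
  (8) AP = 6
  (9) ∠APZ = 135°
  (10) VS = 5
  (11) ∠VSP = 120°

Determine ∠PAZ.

Step 1: By the law of cosines on triangle APZ: AZ² = 6² + 10² − 2·6·10·cos(135°) = 220.85, so AZ ≈ 14.86.
Step 2: By the inverse law of cosines on triangle PAZ: cos(∠PAZ) = (6² + 14.86² − 10²) / (2·6·14.86) = 156.85/178.33 = 0.8795, so ∠PAZ = 28.41°.

Therefore, the measure of angle ∠PAZ = 28.41°.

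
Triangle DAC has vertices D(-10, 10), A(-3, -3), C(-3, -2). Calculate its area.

Shoelace: Area = (1/2)|-10(-3--2) + -3(-2-10) + -3(10--3)| = (1/2)(7) = 7/2

7/2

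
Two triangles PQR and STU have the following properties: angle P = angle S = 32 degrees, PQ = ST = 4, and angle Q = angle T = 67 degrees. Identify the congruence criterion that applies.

Consider the given information: angle P = angle S = 32 degrees, PQ = ST = 4, and angle Q = angle T = 67 degrees
This is not SAS or AAS: SAS requires two sides and the included angle between them. AAS requires two angles and a non-included side.
The correct criterion is ASA. Two pairs of corresponding angles and the included side are equal (Angle-Side-Angle).

ASA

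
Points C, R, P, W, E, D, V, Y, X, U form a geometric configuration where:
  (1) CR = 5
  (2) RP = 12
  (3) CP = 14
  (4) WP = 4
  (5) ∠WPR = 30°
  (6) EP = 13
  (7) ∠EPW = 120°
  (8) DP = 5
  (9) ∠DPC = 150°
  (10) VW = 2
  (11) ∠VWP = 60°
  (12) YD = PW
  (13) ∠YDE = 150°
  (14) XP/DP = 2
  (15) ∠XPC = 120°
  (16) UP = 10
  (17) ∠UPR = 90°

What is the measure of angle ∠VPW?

Step 1: By the law of cosines on triangle PWV: PV² = 4² + 2² − 2·4·2·cos(60°) = 12, so PV = 2·√3.
Step 2: By the inverse law of cosines on triangle VPW: cos(∠VPW) = ((2·√3)² + 4² − 2²) / (2·2·√3·4) = 24/27.71 = 0.866, so ∠VPW = 30°.

Therefore, the measure of angle ∠VPW = 30°.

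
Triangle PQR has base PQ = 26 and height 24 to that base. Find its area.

Area = (1/2) * base * height
Area = (1/2) * 26 * 24
Area = 312

312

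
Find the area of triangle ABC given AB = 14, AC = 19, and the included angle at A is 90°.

Area = (1/2)(14)(19) sin(90°) = (1/2)(14)(19)(1) = 133

133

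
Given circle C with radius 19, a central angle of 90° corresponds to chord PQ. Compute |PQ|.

Chord = 2(19) sin(45°) = 19*sqrt(2)

19*sqrt(2)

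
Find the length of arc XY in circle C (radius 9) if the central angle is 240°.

The full circumference is 2πr = 2π(9) = 18*pi.
The arc spans 240° out of 360°, which is a fraction of 2/3.
Arc length = 18*pi × 2/3 = 12*pi.

12*pi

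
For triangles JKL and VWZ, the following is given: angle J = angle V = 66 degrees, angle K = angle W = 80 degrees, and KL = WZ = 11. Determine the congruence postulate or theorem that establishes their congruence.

The given information matches AAS: Two pairs of corresponding angles and a non-included side are equal (Angle-Angle-Side).

AAS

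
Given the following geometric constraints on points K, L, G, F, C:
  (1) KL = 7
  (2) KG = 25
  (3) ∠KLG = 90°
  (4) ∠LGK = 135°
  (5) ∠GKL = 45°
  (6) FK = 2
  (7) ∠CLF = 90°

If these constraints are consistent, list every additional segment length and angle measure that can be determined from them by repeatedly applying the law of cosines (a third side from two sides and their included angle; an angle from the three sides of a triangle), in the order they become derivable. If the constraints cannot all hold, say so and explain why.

These constraints are not satisfiable: (3), (4) and (5) are the three interior angles of triangle KLG, which must sum to 180°, but 90° + 135° + 45° = 270°. No planar figure meets all of them, so nothing further can be derived.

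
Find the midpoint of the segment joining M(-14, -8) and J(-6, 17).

The midpoint is the point halfway along the segment.
Move half the horizontal distance: -14 + (-6 - -14)/2 = -14 + 8/2 = -10
Move half the vertical distance: -8 + (17 - -8)/2 = -8 + 25/2 = 9/2
Midpoint = (-10, 9/2)

(-10, 9/2)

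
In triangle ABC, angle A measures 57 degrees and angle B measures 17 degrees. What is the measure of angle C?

By the triangle angle sum property, the three interior angles of any triangle add up to 180°.
We know angle A = 57° and angle B = 17°, so their sum is 74°.
Therefore angle C = 180° - 74° = 106°.

106 degrees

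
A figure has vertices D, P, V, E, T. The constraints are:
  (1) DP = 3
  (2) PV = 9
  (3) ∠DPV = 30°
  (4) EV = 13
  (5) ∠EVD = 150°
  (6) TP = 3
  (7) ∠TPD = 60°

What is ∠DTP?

Step 1: By the law of cosines on triangle TPD: TD² = 3² + 3² − 2·3·3·cos(60°) = 9, so TD = 3.
Step 2: By the inverse law of cosines on triangle DTP: cos(∠DTP) = (3² + 3² − 3²) / (2·3·3) = 9/18 = 0.5, so ∠DTP = 60°.

Therefore, the measure of angle ∠DTP = 60°.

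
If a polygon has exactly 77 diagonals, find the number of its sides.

Using d = n(n - 3)/2, we solve 77 = n(n - 3)/2.
So n(n - 3) = 154.
Testing n = 14: 14 * 11 = 154 = 154. Correct.
The polygon has 14 sides.

14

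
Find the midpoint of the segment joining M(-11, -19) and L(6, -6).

M = ((x₁ + x₂)/2, (y₁ + y₂)/2)
= ((-11 + 6)/2, (-19 + -6)/2)
= (-5/2, -25/2) = (-5/2, -25/2)

(-5/2, -25/2)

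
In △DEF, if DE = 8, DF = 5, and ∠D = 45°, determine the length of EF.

By the law of cosines: EF^2 = DE^2 + DF^2 - 2*DE*DF*cos(D)
EF^2 = 8^2 + 5^2 - 2*8*5*cos(45°)
EF^2 = 64 + 25 - 80*(sqrt(2)/2)
EF^2 = 89 - 40*sqrt(2)
EF = sqrt(89 - 40*sqrt(2))

sqrt(89 - 40*sqrt(2))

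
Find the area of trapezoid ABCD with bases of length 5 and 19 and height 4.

A trapezoid's area equals the midsegment times the height.
The midsegment is (5 + 19) / 2 = 12.
Area = 12 * 4 = 48.

48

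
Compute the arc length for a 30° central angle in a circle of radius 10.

The full circumference is 2πr = 2π(10) = 20*pi.
The arc spans 30° out of 360°, which is a fraction of 1/12.
Arc length = 20*pi × 1/12 = 5*pi/3.

5*pi/3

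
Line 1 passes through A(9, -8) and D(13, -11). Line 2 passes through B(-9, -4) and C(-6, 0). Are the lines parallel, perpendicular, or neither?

Slope of line 1: m1 = (-11 - -8)/(13 - 9) = -3/4 = -3/4
Slope of line 2: m2 = (0 - -4)/(-6 - -9) = 4/3 = 4/3
m1 * m2 = (-3/4) * (4/3) = -1 = -1, so the lines are perpendicular.

Perpendicular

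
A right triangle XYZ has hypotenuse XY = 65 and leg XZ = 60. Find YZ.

YZ = sqrt(65^2 - 60^2) = sqrt(625) = 25

25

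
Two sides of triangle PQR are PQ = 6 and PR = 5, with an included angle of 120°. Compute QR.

By the law of cosines: QR^2 = PQ^2 + PR^2 - 2*PQ*PR*cos(P)
QR^2 = 6^2 + 5^2 - 2*6*5*cos(120°)
QR^2 = 36 + 25 - 60*(-1/2)
QR^2 = 91
QR = sqrt(91)

sqrt(91)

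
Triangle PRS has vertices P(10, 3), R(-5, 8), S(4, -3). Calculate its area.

The Shoelace formula computes the area from vertex coordinates by summing cross products.
For vertices (10,3), (-5,8), (4,-3):
Signed sum = 10*8 - -5*3 + -5*-3 - 4*8 + 4*3 - 10*-3
= 95 + -17 + 42 = 120
Area = (1/2)|120| = 60.

60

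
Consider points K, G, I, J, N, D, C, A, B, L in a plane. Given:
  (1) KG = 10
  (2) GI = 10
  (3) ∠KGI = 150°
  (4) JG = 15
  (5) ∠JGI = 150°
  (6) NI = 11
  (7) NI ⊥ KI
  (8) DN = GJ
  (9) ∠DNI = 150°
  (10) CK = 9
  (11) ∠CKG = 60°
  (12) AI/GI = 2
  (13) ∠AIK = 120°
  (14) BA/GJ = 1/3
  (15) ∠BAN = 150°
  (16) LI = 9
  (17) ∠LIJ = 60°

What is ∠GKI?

Step 1: By the law of cosines on triangle KGI: KI² = 10² + 10² − 2·10·10·cos(150°) = 373.21, so KI ≈ 19.32.
Step 2: By the inverse law of cosines on triangle GKI: cos(∠GKI) = (10² + 19.32² − 10²) / (2·10·19.32) = 373.21/386.37 = 0.9659, so ∠GKI = 15°.

Therefore, the measure of angle ∠GKI = 15°.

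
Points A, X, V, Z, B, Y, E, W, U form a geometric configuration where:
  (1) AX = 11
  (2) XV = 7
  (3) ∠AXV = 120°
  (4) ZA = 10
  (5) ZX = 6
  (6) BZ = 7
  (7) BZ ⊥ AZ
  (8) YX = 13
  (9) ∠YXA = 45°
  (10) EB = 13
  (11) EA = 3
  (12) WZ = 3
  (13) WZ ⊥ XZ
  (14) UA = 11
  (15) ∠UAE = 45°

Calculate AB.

Step 1: By the law of cosines on triangle AZB: AB² = 10² + 7² − 2·10·7·cos(90°) = 149, so AB = √149.

Therefore, the length of AB = √149.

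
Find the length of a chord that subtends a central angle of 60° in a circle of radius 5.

Chord = 2(5) sin(30°) = 5

5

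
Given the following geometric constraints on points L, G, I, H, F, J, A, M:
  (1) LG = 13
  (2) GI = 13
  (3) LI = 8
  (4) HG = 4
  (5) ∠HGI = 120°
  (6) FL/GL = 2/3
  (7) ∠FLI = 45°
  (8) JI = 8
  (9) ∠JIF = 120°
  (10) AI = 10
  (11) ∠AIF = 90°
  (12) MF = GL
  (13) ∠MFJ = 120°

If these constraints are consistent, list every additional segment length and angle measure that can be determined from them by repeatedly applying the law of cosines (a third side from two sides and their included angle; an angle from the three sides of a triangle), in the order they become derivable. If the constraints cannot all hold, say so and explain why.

The constraints are consistent. Derivable facts, in order:
After 1 step:
- IF ≈ 6.41
- IH ≈ 15.39
- ∠GIL = 72.08°
- ∠GLI = 72.08°
- ∠IGL = 35.84°
After 2 steps:
- FA ≈ 11.88
- FJ ≈ 12.5
- ∠FIL = 73.02°
- ∠GHI = 47°
- ∠GIH = 13°
- ∠IFL = 61.98°
After 3 steps:
- JM ≈ 22.09
- ∠AFI = 57.35°
- ∠FAI = 32.65°
- ∠FJI = 26.35°
- ∠IFJ = 33.65°
After 4 steps:
- ∠FJM = 30.64°
- ∠FMJ = 29.36°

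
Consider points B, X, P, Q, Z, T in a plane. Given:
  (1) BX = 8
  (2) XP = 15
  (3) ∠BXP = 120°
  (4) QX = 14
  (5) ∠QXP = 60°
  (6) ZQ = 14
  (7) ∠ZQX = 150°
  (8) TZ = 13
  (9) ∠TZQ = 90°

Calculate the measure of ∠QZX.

Step 1: By the law of cosines on triangle ZQX: ZX² = 14² + 14² − 2·14·14·cos(150°) = 731.48, so ZX ≈ 27.05.
Step 2: By the inverse law of cosines on triangle QZX: cos(∠QZX) = (14² + 27.05² − 14²) / (2·14·27.05) = 731.48/757.29 = 0.9659, so ∠QZX = 15°.

Therefore, the measure of angle ∠QZX = 15°.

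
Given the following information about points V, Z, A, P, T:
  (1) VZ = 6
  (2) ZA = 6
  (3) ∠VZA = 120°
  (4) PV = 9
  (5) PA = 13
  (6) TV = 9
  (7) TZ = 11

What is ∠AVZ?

Step 1: By the law of cosines on triangle VZA: VA² = 6² + 6² − 2·6·6·cos(120°) = 108, so VA = 6·√3.
Step 2: By the inverse law of cosines on triangle AVZ: cos(∠AVZ) = ((6·√3)² + 6² − 6²) / (2·6·√3·6) = 108/124.71 = 0.866, so ∠AVZ = 30°.

Therefore, the measure of angle ∠AVZ = 30°.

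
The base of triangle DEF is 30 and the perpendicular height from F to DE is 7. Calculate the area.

Area = (1/2) * base * height
Area = (1/2) * 30 * 7
Area = 105

105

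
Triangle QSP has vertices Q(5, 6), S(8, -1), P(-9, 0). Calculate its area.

Shoelace: Area = (1/2)|5(-1-0) + 8(0-6) + -9(6--1)| = (1/2)(116) = 58

58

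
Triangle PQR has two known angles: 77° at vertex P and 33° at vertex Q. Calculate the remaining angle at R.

The interior angles sum to 180°: angle R = 180 - 77 - 33 = 70°.
The triangle is acute (angles 77°, 33°, 70°).

70 degrees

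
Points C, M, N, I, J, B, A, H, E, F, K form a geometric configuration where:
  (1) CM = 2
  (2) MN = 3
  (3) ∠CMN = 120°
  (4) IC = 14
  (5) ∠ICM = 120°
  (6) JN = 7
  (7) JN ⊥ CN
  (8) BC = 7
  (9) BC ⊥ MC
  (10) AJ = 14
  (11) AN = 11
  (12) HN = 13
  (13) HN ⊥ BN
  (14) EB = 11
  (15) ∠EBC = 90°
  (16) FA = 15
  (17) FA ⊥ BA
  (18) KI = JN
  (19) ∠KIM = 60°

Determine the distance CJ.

Step 1: By the law of cosines on triangle CMN: CN² = 2² + 3² − 2·2·3·cos(120°) = 19, so CN = √19.
Step 2: By the law of cosines on triangle CNJ: CJ² = √19² + 7² − 2·√19·7·cos(90°) = 68, so CJ = 2·√17.

Therefore, the length of CJ = 2·√17.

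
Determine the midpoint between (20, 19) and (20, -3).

The midpoint is the point halfway along the segment.
Move half the horizontal distance: 20 + (20 - 20)/2 = 20 + 0/2 = 20
Move half the vertical distance: 19 + (-3 - 19)/2 = 19 + -22/2 = 8
Midpoint = (20, 8)

(20, 8)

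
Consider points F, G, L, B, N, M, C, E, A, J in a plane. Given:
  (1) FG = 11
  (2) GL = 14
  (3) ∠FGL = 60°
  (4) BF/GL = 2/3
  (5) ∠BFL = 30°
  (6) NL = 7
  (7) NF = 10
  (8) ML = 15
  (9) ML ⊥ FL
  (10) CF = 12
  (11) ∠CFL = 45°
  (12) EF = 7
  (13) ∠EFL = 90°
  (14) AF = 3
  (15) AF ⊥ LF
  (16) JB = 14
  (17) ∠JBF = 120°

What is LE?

Step 1: By the law of cosines on triangle LGF: LF² = 14² + 11² − 2·14·11·cos(60°) = 163, so LF = √163.
Step 2: By the law of cosines on triangle LFE: LE² = √163² + 7² − 2·√163·7·cos(90°) = 212, so LE = 2·√53.

Therefore, the length of LE = 2·√53.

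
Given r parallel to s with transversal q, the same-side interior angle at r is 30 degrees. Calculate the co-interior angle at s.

Co-interior angles (same-side interior) formed by parallel lines and a transversal are supplementary (sum to 180 degrees).
The given angle is 30 degrees.
The co-interior angle = 180 - 30 = 150 degrees.

150 degrees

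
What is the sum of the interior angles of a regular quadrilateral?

The sum of interior angles of an n-sided polygon is (n - 2) * 180.
For n = 4: (4 - 2) * 180 = 2 * 180 = 360 degrees.

360 degrees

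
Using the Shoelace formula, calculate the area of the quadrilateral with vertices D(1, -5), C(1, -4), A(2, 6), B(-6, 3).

The Shoelace formula works by pairing each vertex with the next (cycling back to the first).
For each pair, compute x_i*y_(i+1) - x_(i+1)*y_i:
  (1*-4 - 1*-5) = 1
  (1*6 - 2*-4) = 14
  (2*3 - -6*6) = 42
  (-6*-5 - 1*3) = 27
Taking half the absolute value of the total: Area = (1/2)(84) = 42.

42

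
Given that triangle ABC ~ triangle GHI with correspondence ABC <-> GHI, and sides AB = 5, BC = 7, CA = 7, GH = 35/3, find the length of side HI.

Since the triangles are similar, the ratio of corresponding sides is constant.
Scale factor k = GH / AB = 35/3 / 5 = 7/3
HI = k * BC = 7/3 * 7 = 49/3

49/3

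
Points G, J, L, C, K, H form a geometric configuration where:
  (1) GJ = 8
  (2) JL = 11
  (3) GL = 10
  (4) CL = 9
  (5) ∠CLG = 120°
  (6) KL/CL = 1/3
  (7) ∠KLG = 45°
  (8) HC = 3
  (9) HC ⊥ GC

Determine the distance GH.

Step 1: By the law of cosines on triangle CLG: CG² = 9² + 10² − 2·9·10·cos(120°) = 271, so CG ≈ 16.46.
Step 2: By the law of cosines on triangle GCH: GH² = 16.46² + 3² − 2·16.46·3·cos(90°) = 280, so GH = 2·√70.

Therefore, the length of GH = 2·√70.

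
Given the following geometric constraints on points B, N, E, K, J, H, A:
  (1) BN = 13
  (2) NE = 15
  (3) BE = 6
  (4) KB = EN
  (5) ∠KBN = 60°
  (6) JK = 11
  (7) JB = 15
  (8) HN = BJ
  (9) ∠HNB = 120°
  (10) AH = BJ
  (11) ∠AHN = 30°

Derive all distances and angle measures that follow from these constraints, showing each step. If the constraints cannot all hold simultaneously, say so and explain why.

The constraints are consistent.

From the given relations:
  KB = EN = 15
  HN = BJ = 15
  AH = BJ = 15

Step 1: From BN = 13, NH = 15, and ∠BNH = 120°, by the law of cosines:
  BH² = BN² + NH² - 2·BN·NH·cos(120°) = 169 + 225 + 195 = 589
  BH ≈ 24.27

Step 2: From NB = 13, BK = 15, and ∠NBK = 60°, by the law of cosines:
  NK² = NB² + BK² - 2·NB·BK·cos(60°) = 169 + 225 - 195 = 199
  NK = √199

Step 3: From NH = 15, HA = 15, and ∠NHA = 30°, by the law of cosines:
  NA² = NH² + HA² - 2·NH·HA·cos(30°) = 225 + 225 - 389.7 = 60.29
  NA ≈ 7.76

Step 4: From BE = 6, BN = 13, EN = 15, by the inverse law of cosines:
  cos(∠EBN) = (BE² + BN² - EN²) / (2·BE·BN)
  ∠EBN = 97.37°

Step 5: From BJ = 15, BK = 15, JK = 11, by the inverse law of cosines:
  cos(∠JBK) = (BJ² + BK² - JK²) / (2·BJ·BK)
  ∠JBK = 43.02°

Step 6: From NB = 13, NE = 15, BE = 6, by the inverse law of cosines:
  cos(∠BNE) = (NB² + NE² - BE²) / (2·NB·NE)
  ∠BNE = 23.37°

Step 7: From EB = 6, EN = 15, BN = 13, by the inverse law of cosines:
  cos(∠BEN) = (EB² + EN² - BN²) / (2·EB·EN)
  ∠BEN = 59.26°

Step 8: From KB = 15, KJ = 11, BJ = 15, by the inverse law of cosines:
  cos(∠BKJ) = (KB² + KJ² - BJ²) / (2·KB·KJ)
  ∠BKJ = 68.49°

Step 9: From JB = 15, JK = 11, BK = 15, by the inverse law of cosines:
  cos(∠BJK) = (JB² + JK² - BK²) / (2·JB·JK)
  ∠BJK = 68.49°

Step 10: From BH = 24.27, BN = 13, HN = 15, by the inverse law of cosines:
  cos(∠HBN) = (BH² + BN² - HN²) / (2·BH·BN)
  ∠HBN = 32.36°

Step 11: From NA = 7.76, NH = 15, AH = 15, by the inverse law of cosines:
  cos(∠ANH) = (NA² + NH² - AH²) / (2·NA·NH)
  ∠ANH = 75°

Step 12: From NB = 13, NK = √199, BK = 15, by the inverse law of cosines:
  cos(∠BNK) = (NB² + NK² - BK²) / (2·NB·NK)
  ∠BNK = 67.05°

Step 13: From KB = 15, KN = √199, BN = 13, by the inverse law of cosines:
  cos(∠BKN) = (KB² + KN² - BN²) / (2·KB·KN)
  ∠BKN = 52.95°

Step 14: From HB = 24.27, HN = 15, BN = 13, by the inverse law of cosines:
  cos(∠BHN) = (HB² + HN² - BN²) / (2·HB·HN)
  ∠BHN = 27.64°

Step 15: From AH = 15, AN = 7.76, HN = 15, by the inverse law of cosines:
  cos(∠HAN) = (AH² + AN² - HN²) / (2·AH·AN)
  ∠HAN = 75°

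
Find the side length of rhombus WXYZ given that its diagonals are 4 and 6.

Half-diagonals are 2 and 3. side = sqrt(2^2 + 3^2) = sqrt(13)

sqrt(13)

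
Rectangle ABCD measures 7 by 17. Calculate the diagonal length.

d = sqrt(7^2 + 17^2) = sqrt(338) = 13*sqrt(2)

13*sqrt(2)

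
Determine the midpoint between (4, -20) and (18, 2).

The midpoint is the average of the coordinates:
x: (4 + 18)/2 = 11
y: (-20 + 2)/2 = -9
Midpoint = (11, -9)

(11, -9)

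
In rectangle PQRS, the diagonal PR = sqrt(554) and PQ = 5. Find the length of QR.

Using the Pythagorean theorem: d^2 = a^2 + b^2
b^2 = d^2 - a^2
b^2 = 554 - 25
b^2 = 529
b = sqrt(529) = 23

23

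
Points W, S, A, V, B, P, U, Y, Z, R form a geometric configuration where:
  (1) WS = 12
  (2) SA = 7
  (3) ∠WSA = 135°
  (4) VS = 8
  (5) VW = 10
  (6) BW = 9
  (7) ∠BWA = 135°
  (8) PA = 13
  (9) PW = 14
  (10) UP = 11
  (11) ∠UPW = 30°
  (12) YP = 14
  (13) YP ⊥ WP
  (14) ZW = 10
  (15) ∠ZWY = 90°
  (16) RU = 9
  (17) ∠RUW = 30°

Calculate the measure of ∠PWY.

Step 1: By the law of cosines on triangle WPY: WY² = 14² + 14² − 2·14·14·cos(90°) = 392, so WY = 14·√2.
Step 2: By the inverse law of cosines on triangle PWY: cos(∠PWY) = (14² + (14·√2)² − 14²) / (2·14·14·√2) = 392/554.37 = 0.7071, so ∠PWY = 45°.

Therefore, the measure of angle ∠PWY = 45°.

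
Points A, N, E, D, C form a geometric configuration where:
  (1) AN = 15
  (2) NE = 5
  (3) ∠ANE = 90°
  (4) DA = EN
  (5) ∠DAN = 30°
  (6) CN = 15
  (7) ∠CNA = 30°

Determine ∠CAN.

Step 1: By the law of cosines on triangle ANC: AC² = 15² + 15² − 2·15·15·cos(30°) = 60.29, so AC ≈ 7.76.
Step 2: By the inverse law of cosines on triangle CAN: cos(∠CAN) = (7.76² + 15² − 15²) / (2·7.76·15) = 60.29/232.94 = 0.2588, so ∠CAN = 75°.

Therefore, the measure of angle ∠CAN = 75°.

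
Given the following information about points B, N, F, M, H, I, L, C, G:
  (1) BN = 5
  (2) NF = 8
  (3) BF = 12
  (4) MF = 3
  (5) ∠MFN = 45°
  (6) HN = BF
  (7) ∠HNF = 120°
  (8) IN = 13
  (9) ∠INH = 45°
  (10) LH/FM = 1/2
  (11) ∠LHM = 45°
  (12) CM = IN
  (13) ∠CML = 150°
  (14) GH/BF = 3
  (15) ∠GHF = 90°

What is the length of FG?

From the given relations: HN = BF = 12; GH = 3·BF = 3·12 = 36.
Step 1: By the law of cosines on triangle FNH: FH² = 8² + 12² − 2·8·12·cos(120°) = 304, so FH = 4·√19.
Step 2: By the law of cosines on triangle FHG: FG² = (4·√19)² + 36² − 2·4·√19·36·cos(90°) = 1600, so FG = 40.

Therefore, the length of FG = 40.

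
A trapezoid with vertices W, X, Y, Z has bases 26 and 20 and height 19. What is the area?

Area = (26 + 20) * 19 / 2 = 874 / 2 = 437

437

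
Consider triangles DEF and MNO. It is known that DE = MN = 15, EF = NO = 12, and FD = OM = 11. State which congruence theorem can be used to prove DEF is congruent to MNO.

The given information matches SSS: All three pairs of corresponding sides are equal (Side-Side-Side).

SSS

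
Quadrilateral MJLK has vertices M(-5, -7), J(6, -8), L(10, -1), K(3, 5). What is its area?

Using the Shoelace formula for a quadrilateral (vertices in order):
Area = (1/2)|sum of (x_i * y_(i+1) - x_(i+1) * y_i)|
Terms: (-5*-8 - 6*-7) = 82, (6*-1 - 10*-8) = 74, (10*5 - 3*-1) = 53, (3*-7 - -5*5) = 4
Sum = 213
Area = (1/2)(213) = 213/2

213/2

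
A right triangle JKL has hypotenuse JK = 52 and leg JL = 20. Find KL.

Rearranging the Pythagorean theorem to solve for the unknown leg:
leg^2 = hypotenuse^2 - known_leg^2 = 2704 - 400 = 2304
leg = sqrt(2304) = 48.

48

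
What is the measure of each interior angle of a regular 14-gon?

Each interior angle of a regular n-gon is (n - 2) * 180 / n.
For n = 14: (14 - 2) * 180 / 14 = 2160/14 = 1080/7 degrees.

1080/7 degrees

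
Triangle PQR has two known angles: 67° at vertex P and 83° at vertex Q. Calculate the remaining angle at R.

Let angle R = x. Then 67 + 83 + x = 180.
x = 180 - 150 = 30 degrees.

30 degrees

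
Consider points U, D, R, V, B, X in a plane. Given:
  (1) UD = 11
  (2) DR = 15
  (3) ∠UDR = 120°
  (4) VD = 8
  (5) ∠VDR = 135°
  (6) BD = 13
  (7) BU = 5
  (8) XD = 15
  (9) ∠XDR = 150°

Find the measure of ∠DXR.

Step 1: By the law of cosines on triangle XDR: XR² = 15² + 15² − 2·15·15·cos(150°) = 839.71, so XR ≈ 28.98.
Step 2: By the inverse law of cosines on triangle DXR: cos(∠DXR) = (15² + 28.98² − 15²) / (2·15·28.98) = 839.71/869.33 = 0.9659, so ∠DXR = 15°.

Therefore, the measure of angle ∠DXR = 15°.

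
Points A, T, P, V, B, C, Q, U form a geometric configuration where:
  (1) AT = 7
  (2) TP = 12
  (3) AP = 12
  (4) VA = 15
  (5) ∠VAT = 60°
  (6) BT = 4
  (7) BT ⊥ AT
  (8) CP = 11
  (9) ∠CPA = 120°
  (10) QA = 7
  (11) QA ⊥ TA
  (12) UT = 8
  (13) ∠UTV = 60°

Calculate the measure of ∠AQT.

Step 1: By the law of cosines on triangle QAT: QT² = 7² + 7² − 2·7·7·cos(90°) = 98, so QT = 7·√2.
Step 2: By the inverse law of cosines on triangle AQT: cos(∠AQT) = (7² + (7·√2)² − 7²) / (2·7·7·√2) = 98/138.59 = 0.7071, so ∠AQT = 45°.

Therefore, the measure of angle ∠AQT = 45°.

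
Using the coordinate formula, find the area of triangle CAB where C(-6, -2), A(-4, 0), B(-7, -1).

Shoelace: Area = (1/2)|-6(0--1) + -4(-1--2) + -7(-2-0)| = (1/2)(4) = 2

2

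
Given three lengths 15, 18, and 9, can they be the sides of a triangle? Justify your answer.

Check all three triangle inequalities:
15 + 18 = 33 > 9 ✓
15 + 9 = 24 > 18 ✓
18 + 9 = 27 > 15 ✓
All conditions hold, so these sides form a valid triangle.

Yes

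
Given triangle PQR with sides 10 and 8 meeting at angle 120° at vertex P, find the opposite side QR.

Law of cosines: QR^2 = 10^2 + 8^2 - 2(10)(8)cos(120°) = 244, so QR = 2*sqrt(61).

2*sqrt(61)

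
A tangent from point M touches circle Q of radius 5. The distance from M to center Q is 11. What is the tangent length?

Let T be the point of tangency. Then QT ⊥ MT (radius ⊥ tangent).
In right triangle QTM: QM² = QT² + MT²
11² = 5² + MT²
MT² = 96, MT = 4*sqrt(6)

4*sqrt(6)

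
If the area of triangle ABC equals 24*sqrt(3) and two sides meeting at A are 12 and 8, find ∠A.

sin(C) = 2 * 24*sqrt(3) / (12 * 8) = sqrt(3)/2, so C = arcsin(sqrt(3)/2) = 60°.
Since sin(180° - C) = sin(C), the obtuse angle 120° gives the same area, so C = 60° or C = 120°.

60° or 120°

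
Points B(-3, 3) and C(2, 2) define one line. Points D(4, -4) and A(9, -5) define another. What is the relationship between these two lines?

Slope of line 1: m1 = (2 - 3)/(2 - -3) = -1/5 = -1/5
Slope of line 2: m2 = (-5 - -4)/(9 - 4) = -1/5 = -1/5
Since m1 = m2 = -1/5, the lines are parallel.

Parallel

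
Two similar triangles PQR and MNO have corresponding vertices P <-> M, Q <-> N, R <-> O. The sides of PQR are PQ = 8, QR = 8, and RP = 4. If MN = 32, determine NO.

k = 32/8 = 4. NO = 4 * 8 = 32.

32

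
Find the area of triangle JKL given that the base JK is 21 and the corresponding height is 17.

Area = (1/2) * base * height
Area = (1/2) * 21 * 17
Area = 357/2

357/2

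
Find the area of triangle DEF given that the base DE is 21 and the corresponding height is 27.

Area = (1/2) * base * height
Area = (1/2) * 21 * 27
Area = 567/2

567/2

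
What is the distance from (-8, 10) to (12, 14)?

d = sqrt((12 - -8)^2 + (14 - 10)^2)
d = sqrt(20^2 + 4^2)
d = sqrt(400 + 16)
d = sqrt(416) = 4*sqrt(26)

4*sqrt(26)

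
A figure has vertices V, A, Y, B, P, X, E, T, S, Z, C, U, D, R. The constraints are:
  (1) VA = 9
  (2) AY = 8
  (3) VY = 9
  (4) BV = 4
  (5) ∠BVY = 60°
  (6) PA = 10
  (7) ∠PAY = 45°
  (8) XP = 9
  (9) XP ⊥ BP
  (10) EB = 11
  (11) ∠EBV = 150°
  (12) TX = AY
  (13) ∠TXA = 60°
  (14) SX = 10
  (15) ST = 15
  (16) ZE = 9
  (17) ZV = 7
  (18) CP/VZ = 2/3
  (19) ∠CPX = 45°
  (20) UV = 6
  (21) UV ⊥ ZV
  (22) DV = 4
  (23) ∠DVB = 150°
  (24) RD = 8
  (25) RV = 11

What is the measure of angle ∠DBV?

Step 1: By the law of cosines on triangle BVD: BD² = 4² + 4² − 2·4·4·cos(150°) = 59.71, so BD ≈ 7.73.
Step 2: By the inverse law of cosines on triangle DBV: cos(∠DBV) = (7.73² + 4² − 4²) / (2·7.73·4) = 59.71/61.82 = 0.9659, so ∠DBV = 15°.

Therefore, the measure of angle ∠DBV = 15°.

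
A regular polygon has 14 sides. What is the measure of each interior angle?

Each interior angle of a regular n-gon is (n - 2) * 180 / n.
For n = 14: (14 - 2) * 180 / 14 = 2160/14 = 1080/7 degrees.

1080/7 degrees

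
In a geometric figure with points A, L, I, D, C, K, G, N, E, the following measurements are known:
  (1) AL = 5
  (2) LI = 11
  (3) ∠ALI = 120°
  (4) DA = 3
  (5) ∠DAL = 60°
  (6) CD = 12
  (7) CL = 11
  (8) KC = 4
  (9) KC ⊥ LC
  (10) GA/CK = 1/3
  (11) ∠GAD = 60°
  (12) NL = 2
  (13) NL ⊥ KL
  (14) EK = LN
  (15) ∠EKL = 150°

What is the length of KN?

Step 1: By the law of cosines on triangle LCK: LK² = 11² + 4² − 2·11·4·cos(90°) = 137, so LK = √137.
Step 2: By the law of cosines on triangle KLN: KN² = √137² + 2² − 2·√137·2·cos(90°) = 141, so KN = √141.

Therefore, the length of KN = √141.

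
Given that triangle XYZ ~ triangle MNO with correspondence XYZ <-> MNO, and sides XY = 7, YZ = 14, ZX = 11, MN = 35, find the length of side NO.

Since the triangles are similar, the ratio of corresponding sides is constant.
Scale factor k = MN / XY = 35 / 7 = 5
NO = k * YZ = 5 * 14 = 70

70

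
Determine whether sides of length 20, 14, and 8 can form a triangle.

Yes.
The triangle inequality requires that the sum of any two sides exceeds the third.
Here 8 + 14 = 22 > 20, so the condition is met.

Yes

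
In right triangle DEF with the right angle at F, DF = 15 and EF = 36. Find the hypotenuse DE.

By the Pythagorean theorem: DE^2 = DF^2 + EF^2
DE^2 = 15^2 + 36^2 = 225 + 1296 = 1521
DE = sqrt(1521) = 39

39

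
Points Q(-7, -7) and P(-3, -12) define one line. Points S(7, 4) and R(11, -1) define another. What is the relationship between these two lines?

Slope of line 1: m1 = (-12 - -7)/(-3 - -7) = -5/4 = -5/4
Slope of line 2: m2 = (-1 - 4)/(11 - 7) = -5/4 = -5/4
m1 = m2, so the lines are parallel.

Parallel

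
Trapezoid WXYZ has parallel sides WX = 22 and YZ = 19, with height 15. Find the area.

Area of a trapezoid = (base1 + base2) * height / 2
Area = (22 + 19) * 15 / 2
Area = 41 * 15 / 2
Area = 615 / 2
Area = 615/2

615/2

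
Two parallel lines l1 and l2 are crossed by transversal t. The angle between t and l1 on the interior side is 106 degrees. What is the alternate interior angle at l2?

Alternate interior angles lie on opposite sides of the transversal, between the parallel lines.
By the alternate interior angle theorem, they are equal: 106 degrees.

106 degrees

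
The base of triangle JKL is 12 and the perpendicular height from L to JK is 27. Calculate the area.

Area = (1/2) * base * height
Area = (1/2) * 12 * 27
Area = 162

162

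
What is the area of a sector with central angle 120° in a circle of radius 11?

Sector area = π(11²)(1/3) = 121*pi/3

121*pi/3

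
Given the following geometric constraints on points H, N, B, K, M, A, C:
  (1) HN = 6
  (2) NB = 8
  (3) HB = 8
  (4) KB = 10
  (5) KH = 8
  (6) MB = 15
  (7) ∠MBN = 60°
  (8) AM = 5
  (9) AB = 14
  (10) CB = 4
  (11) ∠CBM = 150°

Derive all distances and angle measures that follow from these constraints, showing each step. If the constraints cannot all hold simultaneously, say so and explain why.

The constraints are consistent.

Step 1: From NB = 8, BM = 15, and ∠NBM = 60°, by the law of cosines:
  NM² = NB² + BM² - 2·NB·BM·cos(60°) = 64 + 225 - 120 = 169
  NM = 13

Step 2: From MB = 15, BC = 4, and ∠MBC = 150°, by the law of cosines:
  MC² = MB² + BC² - 2·MB·BC·cos(150°) = 225 + 16 + 103.9 = 344.9
  MC ≈ 18.57

Step 3: From HB = 8, HK = 8, BK = 10, by the inverse law of cosines:
  cos(∠BHK) = (HB² + HK² - BK²) / (2·HB·HK)
  ∠BHK = 77.36°

Step 4: From HB = 8, HN = 6, BN = 8, by the inverse law of cosines:
  cos(∠BHN) = (HB² + HN² - BN²) / (2·HB·HN)
  ∠BHN = 67.98°

Step 5: From NB = 8, NH = 6, BH = 8, by the inverse law of cosines:
  cos(∠BNH) = (NB² + NH² - BH²) / (2·NB·NH)
  ∠BNH = 67.98°

Step 6: From BA = 14, BM = 15, AM = 5, by the inverse law of cosines:
  cos(∠ABM) = (BA² + BM² - AM²) / (2·BA·BM)
  ∠ABM = 19.46°

Step 7: From BH = 8, BK = 10, HK = 8, by the inverse law of cosines:
  cos(∠HBK) = (BH² + BK² - HK²) / (2·BH·BK)
  ∠HBK = 51.32°

Step 8: From BH = 8, BN = 8, HN = 6, by the inverse law of cosines:
  cos(∠HBN) = (BH² + BN² - HN²) / (2·BH·BN)
  ∠HBN = 44.05°

Step 9: From KB = 10, KH = 8, BH = 8, by the inverse law of cosines:
  cos(∠BKH) = (KB² + KH² - BH²) / (2·KB·KH)
  ∠BKH = 51.32°

Step 10: From MA = 5, MB = 15, AB = 14, by the inverse law of cosines:
  cos(∠AMB) = (MA² + MB² - AB²) / (2·MA·MB)
  ∠AMB = 68.9°

Step 11: From AB = 14, AM = 5, BM = 15, by the inverse law of cosines:
  cos(∠BAM) = (AB² + AM² - BM²) / (2·AB·AM)
  ∠BAM = 91.64°

Step 12: From NB = 8, NM = 13, BM = 15, by the inverse law of cosines:
  cos(∠BNM) = (NB² + NM² - BM²) / (2·NB·NM)
  ∠BNM = 87.8°

Step 13: From MB = 15, MC = 18.57, BC = 4, by the inverse law of cosines:
  cos(∠BMC) = (MB² + MC² - BC²) / (2·MB·MC)
  ∠BMC = 6.18°

Step 14: From MB = 15, MN = 13, BN = 8, by the inverse law of cosines:
  cos(∠BMN) = (MB² + MN² - BN²) / (2·MB·MN)
  ∠BMN = 32.2°

Step 15: From CB = 4, CM = 18.57, BM = 15, by the inverse law of cosines:
  cos(∠BCM) = (CB² + CM² - BM²) / (2·CB·CM)
  ∠BCM = 23.82°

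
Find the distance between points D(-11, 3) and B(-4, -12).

The horizontal distance is |-4 - -11| = 7 and the vertical distance is |-12 - 3| = 15.
By the Pythagorean theorem, d = sqrt(7^2 + 15^2) = sqrt(274).

sqrt(274)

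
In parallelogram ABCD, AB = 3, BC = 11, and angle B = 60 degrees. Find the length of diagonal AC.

The diagonal of a parallelogram can be found by treating two adjacent sides and the diagonal as a triangle.
Applying the law of cosines with sides 3, 11 and included angle 60°:
d^2 = 9 + 121 - 66*cos(60°) = 97
d = sqrt(97)

sqrt(97)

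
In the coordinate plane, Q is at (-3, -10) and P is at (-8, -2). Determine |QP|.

The horizontal distance is |-8 - -3| = 5 and the vertical distance is |-2 - -10| = 8.
By the Pythagorean theorem, d = sqrt(5^2 + 8^2) = sqrt(89).

sqrt(89)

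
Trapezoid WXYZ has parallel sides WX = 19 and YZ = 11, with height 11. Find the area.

Area of a trapezoid = (base1 + base2) * height / 2
Area = (19 + 11) * 11 / 2
Area = 30 * 11 / 2
Area = 330 / 2
Area = 165

165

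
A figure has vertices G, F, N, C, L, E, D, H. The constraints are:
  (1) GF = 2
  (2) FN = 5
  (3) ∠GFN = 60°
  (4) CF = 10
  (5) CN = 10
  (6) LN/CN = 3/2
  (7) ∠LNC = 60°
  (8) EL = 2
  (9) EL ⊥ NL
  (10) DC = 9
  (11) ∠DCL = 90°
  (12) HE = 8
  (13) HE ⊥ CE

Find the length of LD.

From the given relations: LN = 3/2·CN = 3/2·10 = 15.
Step 1: By the law of cosines on triangle LNC: LC² = 15² + 10² − 2·15·10·cos(60°) = 175, so LC = 5·√7.
Step 2: By the law of cosines on triangle LCD: LD² = (5·√7)² + 9² − 2·5·√7·9·cos(90°) = 256, so LD = 16.

Therefore, the length of LD = 16.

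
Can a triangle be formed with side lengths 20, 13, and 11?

Yes.
The triangle inequality requires that the sum of any two sides exceeds the third.
Here 11 + 13 = 24 > 20, so the condition is met.

Yes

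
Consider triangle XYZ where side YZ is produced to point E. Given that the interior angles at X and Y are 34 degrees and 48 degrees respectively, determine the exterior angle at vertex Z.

The interior angle at Z is 180 - 34 - 48 = 98 degrees.
The exterior angle and interior angle at Z are supplementary:
Exterior angle = 180 - 98 = 82 degrees.

82 degrees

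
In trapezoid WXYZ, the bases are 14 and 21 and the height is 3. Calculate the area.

Area of a trapezoid = (base1 + base2) * height / 2
Area = (14 + 21) * 3 / 2
Area = 35 * 3 / 2
Area = 105 / 2
Area = 105/2

105/2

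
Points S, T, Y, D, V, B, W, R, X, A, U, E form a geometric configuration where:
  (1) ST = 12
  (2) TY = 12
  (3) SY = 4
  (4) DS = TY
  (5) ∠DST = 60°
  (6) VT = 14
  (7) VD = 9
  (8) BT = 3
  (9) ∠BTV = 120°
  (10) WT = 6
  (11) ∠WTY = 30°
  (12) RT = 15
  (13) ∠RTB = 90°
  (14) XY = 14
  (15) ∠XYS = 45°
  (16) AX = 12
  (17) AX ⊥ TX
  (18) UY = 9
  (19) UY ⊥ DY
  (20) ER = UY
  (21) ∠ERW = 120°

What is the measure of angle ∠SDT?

From the given relations: DS = TY = 12.
Step 1: By the law of cosines on triangle DST: DT² = 12² + 12² − 2·12·12·cos(60°) = 144, so DT = 12.
Step 2: By the inverse law of cosines on triangle SDT: cos(∠SDT) = (12² + 12² − 12²) / (2·12·12) = 144/288 = 0.5, so ∠SDT = 60°.

Therefore, the measure of angle ∠SDT = 60°.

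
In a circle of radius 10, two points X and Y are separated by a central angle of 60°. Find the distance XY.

Drop a perpendicular from the center to the chord, bisecting both the chord and the central angle.
Each half-chord = r sin(θ/2) = 10 sin(30°).
The full chord = 2 × 10 × sin(30°) = 10.

10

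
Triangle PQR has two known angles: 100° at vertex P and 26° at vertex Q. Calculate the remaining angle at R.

Let angle R = x. Then 100 + 26 + x = 180.
x = 180 - 126 = 54 degrees.

54 degrees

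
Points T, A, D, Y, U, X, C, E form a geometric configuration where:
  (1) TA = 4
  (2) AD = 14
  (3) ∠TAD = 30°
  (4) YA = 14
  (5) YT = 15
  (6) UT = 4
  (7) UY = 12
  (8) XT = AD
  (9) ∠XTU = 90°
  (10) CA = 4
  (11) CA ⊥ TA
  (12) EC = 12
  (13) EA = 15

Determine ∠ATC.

Step 1: By the law of cosines on triangle TAC: TC² = 4² + 4² − 2·4·4·cos(90°) = 32, so TC = 4·√2.
Step 2: By the inverse law of cosines on triangle ATC: cos(∠ATC) = (4² + (4·√2)² − 4²) / (2·4·4·√2) = 32/45.25 = 0.7071, so ∠ATC = 45°.

Therefore, the measure of angle ∠ATC = 45°.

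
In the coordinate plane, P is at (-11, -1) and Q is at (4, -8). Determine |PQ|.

The horizontal distance is |4 - -11| = 15 and the vertical distance is |-8 - -1| = 7.
By the Pythagorean theorem, d = sqrt(15^2 + 7^2) = sqrt(274).

sqrt(274)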